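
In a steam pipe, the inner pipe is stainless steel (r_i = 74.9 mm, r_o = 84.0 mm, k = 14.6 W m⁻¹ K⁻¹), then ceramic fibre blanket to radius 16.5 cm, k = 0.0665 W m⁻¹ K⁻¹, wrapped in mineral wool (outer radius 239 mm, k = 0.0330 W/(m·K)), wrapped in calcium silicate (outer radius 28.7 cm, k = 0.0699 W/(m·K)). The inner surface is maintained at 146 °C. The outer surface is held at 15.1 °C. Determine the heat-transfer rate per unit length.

Q' = 34.3 W/m

Series thermal resistances, inner to outer:
  R'_stainless steel = ln(0.0840/0.0749)/(2πk) = 0.1147/(2π·14.6) = 0.001250 m·K/W
  R'_ceramic fibre blanket = ln(0.165/0.0840)/(2πk) = 0.6751/(2π·0.0665) = 1.616 m·K/W
  R'_mineral wool = ln(0.239/0.165)/(2πk) = 0.3705/(2π·0.0330) = 1.787 m·K/W
  R'_calcium silicate = ln(0.287/0.239)/(2πk) = 0.1830/(2π·0.0699) = 0.4167 m·K/W
ΣR = 0.001250 + 1.616 + 1.787 + 0.4167 = 3.821 m·K/W
Q' = ΔT/ΣR = (146 °C − 15.1 °C)/3.821 = 34.3 W/m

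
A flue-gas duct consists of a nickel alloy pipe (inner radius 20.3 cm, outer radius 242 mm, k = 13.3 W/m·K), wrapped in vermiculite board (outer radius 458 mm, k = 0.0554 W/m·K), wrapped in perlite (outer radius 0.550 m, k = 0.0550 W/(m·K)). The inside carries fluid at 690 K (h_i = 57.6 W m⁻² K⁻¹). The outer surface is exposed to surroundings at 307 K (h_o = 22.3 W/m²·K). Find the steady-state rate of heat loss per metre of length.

Treat each layer as a resistance in series:
  R'_conv,in = 1/(2πr h) = 1/(2π·0.203·57.6) = 0.01361 m·K/W
  R'_nickel alloy = ln(0.242/0.203)/(2πk) = 0.1757/(2π·13.3) = 0.002103 m·K/W
  R'_vermiculite board = ln(0.458/0.242)/(2πk) = 0.6379/(2π·0.0554) = 1.833 m·K/W
  R'_perlite = ln(0.550/0.458)/(2πk) = 0.1830/(2π·0.0550) = 0.5297 m·K/W
  R'_conv,out = 1/(2πr h) = 1/(2π·0.550·22.3) = 0.01298 m·K/W
ΣR = 0.01361 + 0.002103 + 1.833 + 0.5297 + 0.01298 = 2.391 m·K/W
Q' = ΔT/ΣR = (690 K − 307 K)/2.391 = 160 W/m

Q' = 160 W/m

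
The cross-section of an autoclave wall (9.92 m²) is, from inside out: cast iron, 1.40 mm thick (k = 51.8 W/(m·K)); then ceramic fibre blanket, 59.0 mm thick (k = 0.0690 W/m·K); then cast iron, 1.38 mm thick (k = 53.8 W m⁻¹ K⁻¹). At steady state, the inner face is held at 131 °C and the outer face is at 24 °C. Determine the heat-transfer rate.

Q = 1240 W

Resistance network (inner→outer):
  R_cast iron = L/(kA) = 0.00140/(51.8·9.92) = 2.724×10^-6 K/W
  R_ceramic fibre blanket = L/(kA) = 0.0590/(0.0690·9.92) = 0.08620 K/W
  R_cast iron = L/(kA) = 0.00138/(53.8·9.92) = 2.586×10^-6 K/W
ΣR = 2.724×10^-6 + 0.08620 + 2.586×10^-6 = 0.08621 K/W
Q = ΔT/ΣR = (131 °C − 24 °C)/0.08621 = 1240 W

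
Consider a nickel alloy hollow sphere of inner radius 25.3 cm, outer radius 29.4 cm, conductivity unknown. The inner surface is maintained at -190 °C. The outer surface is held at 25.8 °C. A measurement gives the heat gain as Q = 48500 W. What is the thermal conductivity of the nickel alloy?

ΣR = ΔT/Q = |-190 − 25.8|/48500 = 0.004449 K/W
(1/r₁−1/r₂)/(4πk) = 0.004449 ⇒ k = 0.5512/(4π·0.004449) = 9.86 W/m·K

k = 9.86 W/m·K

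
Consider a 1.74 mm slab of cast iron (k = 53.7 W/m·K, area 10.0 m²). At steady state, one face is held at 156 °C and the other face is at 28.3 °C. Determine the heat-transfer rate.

Q = kA·ΔT/L = 53.7 × 10.0 × |156 °C − 28.3 °C| / 0.00174 = 3.94×10^7 W

Q = 3.94×10^7 W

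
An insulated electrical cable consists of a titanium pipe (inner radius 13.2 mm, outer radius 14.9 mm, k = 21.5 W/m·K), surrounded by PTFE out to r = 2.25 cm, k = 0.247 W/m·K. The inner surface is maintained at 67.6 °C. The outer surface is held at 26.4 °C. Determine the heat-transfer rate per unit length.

Series thermal resistances, inner to outer:
  R'_titanium = ln(0.0149/0.0132)/(2πk) = 0.1211/(2π·21.5) = 8.968×10^-4 m·K/W
  R'_PTFE = ln(0.0225/0.0149)/(2πk) = 0.4122/(2π·0.247) = 0.2656 m·K/W
ΣR = 8.968×10^-4 + 0.2656 = 0.2665 m·K/W
Q' = ΔT/ΣR = (67.6 °C − 26.4 °C)/0.2665 = 155 W/m

Q' = 155 W/m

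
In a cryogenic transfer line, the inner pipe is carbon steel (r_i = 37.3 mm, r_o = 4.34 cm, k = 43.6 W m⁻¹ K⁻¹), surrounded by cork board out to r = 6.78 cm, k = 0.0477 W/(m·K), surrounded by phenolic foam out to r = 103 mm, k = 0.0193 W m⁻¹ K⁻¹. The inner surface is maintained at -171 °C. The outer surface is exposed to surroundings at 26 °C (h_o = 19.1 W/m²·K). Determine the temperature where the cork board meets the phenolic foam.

Resistance network (inner→outer):
  R'_carbon steel = ln(0.0434/0.0373)/(2πk) = 0.1515/(2π·43.6) = 5.529×10^-4 m·K/W
  R'_cork board = ln(0.0678/0.0434)/(2πk) = 0.4461/(2π·0.0477) = 1.488 m·K/W
  R'_phenolic foam = ln(0.103/0.0678)/(2πk) = 0.4182/(2π·0.0193) = 3.448 m·K/W
  R'_conv,out = 1/(2πr h) = 1/(2π·0.103·19.1) = 0.08090 m·K/W
ΣR = 5.529×10^-4 + 1.488 + 3.448 + 0.08090 = 5.017 m·K/W
Q' = ΔT/ΣR = (-171 °C − 26 °C)/5.017 = -39.27 W/m
From the inner boundary to the cork board/phenolic foam interface, ΣR_partial = 1.489 m·K/W.
T_interface = T_in − Q'·ΣR_partial = -171 °C − (-39.27)(1.489) = -113 °C

T = -113 °C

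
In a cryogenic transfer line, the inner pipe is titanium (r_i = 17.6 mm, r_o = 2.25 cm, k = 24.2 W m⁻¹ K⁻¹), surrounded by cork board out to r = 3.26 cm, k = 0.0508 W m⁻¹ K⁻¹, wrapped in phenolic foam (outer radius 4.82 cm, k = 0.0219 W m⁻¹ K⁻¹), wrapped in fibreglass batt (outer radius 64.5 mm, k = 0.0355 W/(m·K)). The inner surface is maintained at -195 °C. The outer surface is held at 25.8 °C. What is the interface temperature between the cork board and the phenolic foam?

T = -147 °C

Series thermal resistances, inner to outer:
  R'_titanium = ln(0.0225/0.0176)/(2πk) = 0.2456/(2π·24.2) = 0.001615 m·K/W
  R'_cork board = ln(0.0326/0.0225)/(2πk) = 0.3708/(2π·0.0508) = 1.162 m·K/W
  R'_phenolic foam = ln(0.0482/0.0326)/(2πk) = 0.3910/(2π·0.0219) = 2.842 m·K/W
  R'_fibreglass batt = ln(0.0645/0.0482)/(2πk) = 0.2913/(2π·0.0355) = 1.306 m·K/W
ΣR = 0.001615 + 1.162 + 2.842 + 1.306 = 5.312 m·K/W
Q' = ΔT/ΣR = (-195 °C − 25.8 °C)/5.312 = -41.57 W/m
From the inner boundary to the cork board/phenolic foam interface, ΣR_partial = 1.164 m·K/W.
T_interface = T_in − Q'·ΣR_partial = -195 °C − (-41.57)(1.164) = -147 °C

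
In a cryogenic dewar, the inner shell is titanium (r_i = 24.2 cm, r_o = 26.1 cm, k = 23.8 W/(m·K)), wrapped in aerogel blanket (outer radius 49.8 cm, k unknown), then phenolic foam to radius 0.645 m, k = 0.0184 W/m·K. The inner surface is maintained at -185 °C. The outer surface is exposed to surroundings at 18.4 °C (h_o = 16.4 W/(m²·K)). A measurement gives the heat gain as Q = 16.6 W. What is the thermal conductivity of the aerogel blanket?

ΣR = ΔT/Q = |-185 − 18.4|/16.6 = 12.25 K/W
Known resistances:
  R_titanium = (1/0.242 − 1/0.261)/(4πk) = 0.3008/(4π·23.8) = 0.001006 K/W
  R_phenolic foam = (1/0.498 − 1/0.645)/(4πk) = 0.4576/(4π·0.0184) = 1.979 K/W
  R_conv,out = 1/(4πr²h) = 1/(4π·0.645²·16.4) = 0.01166 K/W
R_aerogel blanket = ΣR − ΣR_known = 12.25 − 1.992 = 10.26 K/W
(1/r₁−1/r₂)/(4πk) = 10.26 ⇒ k = 1.823/(4π·10.26) = 0.0141 W/m·K

k = 0.0141 W/m·K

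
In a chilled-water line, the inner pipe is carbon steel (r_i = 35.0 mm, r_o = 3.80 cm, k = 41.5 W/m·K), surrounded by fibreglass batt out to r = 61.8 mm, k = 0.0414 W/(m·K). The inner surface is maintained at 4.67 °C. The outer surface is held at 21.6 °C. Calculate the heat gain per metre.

Resistance network (inner→outer):
  R'_carbon steel = ln(0.0380/0.0350)/(2πk) = 0.08224/(2π·41.5) = 3.154×10^-4 m·K/W
  R'_fibreglass batt = ln(0.0618/0.0380)/(2πk) = 0.4863/(2π·0.0414) = 1.870 m·K/W
ΣR = 3.154×10^-4 + 1.870 = 1.870 m·K/W
Q' = ΔT/ΣR = (4.67 °C − 21.6 °C)/1.870 = -9.05 W/m
(Negative Q' ⇒ heat flows inward; heat gain = 9.05 W/m.)

Q' = 9.05 W/m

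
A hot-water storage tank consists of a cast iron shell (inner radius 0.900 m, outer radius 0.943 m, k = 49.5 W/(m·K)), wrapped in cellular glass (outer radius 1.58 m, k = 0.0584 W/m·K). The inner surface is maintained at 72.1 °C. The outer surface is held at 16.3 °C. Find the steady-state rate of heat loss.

Q = 95.8 W

Resistance network (inner→outer):
  R_cast iron = (1/0.900 − 1/0.943)/(4πk) = 0.05067/(4π·49.5) = 8.145×10^-5 K/W
  R_cellular glass = (1/0.943 − 1/1.58)/(4πk) = 0.4275/(4π·0.0584) = 0.5826 K/W
ΣR = 8.145×10^-5 + 0.5826 = 0.5827 K/W
Q = ΔT/ΣR = (72.1 °C − 16.3 °C)/0.5827 = 95.8 W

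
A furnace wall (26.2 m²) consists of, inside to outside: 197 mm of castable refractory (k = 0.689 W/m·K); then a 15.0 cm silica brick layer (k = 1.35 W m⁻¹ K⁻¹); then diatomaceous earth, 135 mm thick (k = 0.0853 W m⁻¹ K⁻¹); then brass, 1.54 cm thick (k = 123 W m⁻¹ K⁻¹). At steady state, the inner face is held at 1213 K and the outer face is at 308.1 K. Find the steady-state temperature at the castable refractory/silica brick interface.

Treat each layer as a resistance in series:
  R_castable refractory = L/(kA) = 0.197/(0.689·26.2) = 0.01091 K/W
  R_silica brick = L/(kA) = 0.150/(1.35·26.2) = 0.004241 K/W
  R_diatomaceous earth = L/(kA) = 0.135/(0.0853·26.2) = 0.06041 K/W
  R_brass = L/(kA) = 0.0154/(123·26.2) = 4.779×10^-6 K/W
ΣR = 0.01091 + 0.004241 + 0.06041 + 4.779×10^-6 = 0.07557 K/W
Q = ΔT/ΣR = (1213 K − 308.1 K)/0.07557 = 11970 W
From the inner boundary to the castable refractory/silica brick interface, ΣR_partial = 0.01091 K/W.
T_interface = T_in − Q·ΣR_partial = 1213 K − (11970)(0.01091) = 1082 K

T = 1082 K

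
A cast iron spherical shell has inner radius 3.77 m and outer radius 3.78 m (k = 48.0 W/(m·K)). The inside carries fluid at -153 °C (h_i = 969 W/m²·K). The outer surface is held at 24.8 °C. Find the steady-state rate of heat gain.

Resistance network (inner→outer):
  R_conv,in = 1/(4πr²h) = 1/(4π·3.77²·969) = 5.778×10^-6 K/W
  R_cast iron = (1/3.77 − 1/3.78)/(4πk) = 7.017×10^-4/(4π·48.0) = 1.163×10^-6 K/W
ΣR = 5.778×10^-6 + 1.163×10^-6 = 6.941×10^-6 K/W
Q = ΔT/ΣR = (-153 °C − 24.8 °C)/6.941×10^-6 = -2.56×10^7 W
(Negative Q ⇒ heat flows inward; heat gain = 2.56×10^7 W.)

Q = 2.56×10^7 W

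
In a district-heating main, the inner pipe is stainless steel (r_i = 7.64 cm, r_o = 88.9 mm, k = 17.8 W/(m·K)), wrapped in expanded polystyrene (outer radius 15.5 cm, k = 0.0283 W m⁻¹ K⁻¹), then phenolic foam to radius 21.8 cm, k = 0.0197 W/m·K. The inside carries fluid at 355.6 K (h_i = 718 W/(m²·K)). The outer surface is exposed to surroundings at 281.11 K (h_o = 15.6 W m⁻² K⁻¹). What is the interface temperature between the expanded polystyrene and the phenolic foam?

T = 316.3 K

Resistance network (inner→outer):
  R'_conv,in = 1/(2πr h) = 1/(2π·0.0764·718) = 0.002901 m·K/W
  R'_stainless steel = ln(0.0889/0.0764)/(2πk) = 0.1515/(2π·17.8) = 0.001355 m·K/W
  R'_expanded polystyrene = ln(0.155/0.0889)/(2πk) = 0.5559/(2π·0.0283) = 3.126 m·K/W
  R'_phenolic foam = ln(0.218/0.155)/(2πk) = 0.3411/(2π·0.0197) = 2.755 m·K/W
  R'_conv,out = 1/(2πr h) = 1/(2π·0.218·15.6) = 0.04680 m·K/W
ΣR = 0.002901 + 0.001355 + 3.126 + 2.755 + 0.04680 = 5.932 m·K/W
Q' = ΔT/ΣR = (355.6 K − 281.11 K)/5.932 = 12.56 W/m
From the inner boundary to the expanded polystyrene/phenolic foam interface, ΣR_partial = 3.130 m·K/W.
T_interface = T_in − Q'·ΣR_partial = 355.6 K − (12.56)(3.130) = 316.3 K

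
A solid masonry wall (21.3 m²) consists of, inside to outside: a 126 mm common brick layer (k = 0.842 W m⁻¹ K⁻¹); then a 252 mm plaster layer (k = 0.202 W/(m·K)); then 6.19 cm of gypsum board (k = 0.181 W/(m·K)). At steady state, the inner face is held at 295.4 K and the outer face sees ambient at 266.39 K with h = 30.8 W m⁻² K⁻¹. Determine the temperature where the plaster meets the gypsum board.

Resistance network (inner→outer):
  R_common brick = L/(kA) = 0.126/(0.842·21.3) = 0.007026 K/W
  R_plaster = L/(kA) = 0.252/(0.202·21.3) = 0.05857 K/W
  R_gypsum board = L/(kA) = 0.0619/(0.181·21.3) = 0.01606 K/W
  R_conv,out = 1/(hA) = 1/(30.8·21.3) = 0.001524 K/W
ΣR = 0.007026 + 0.05857 + 0.01606 + 0.001524 = 0.08318 K/W
Q = ΔT/ΣR = (295.4 K − 266.39 K)/0.08318 = 348.8 W
From the inner boundary to the plaster/gypsum board interface, ΣR_partial = 0.06560 K/W.
T_interface = T_in − Q·ΣR_partial = 295.4 K − (348.8)(0.06560) = 272.52 K

T = 272.52 K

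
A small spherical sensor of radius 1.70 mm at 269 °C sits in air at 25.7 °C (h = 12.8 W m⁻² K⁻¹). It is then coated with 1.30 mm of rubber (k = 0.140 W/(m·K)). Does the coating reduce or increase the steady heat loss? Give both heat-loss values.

increases: 0.113 → 0.291 W

Critical radius for a sphere: r_cr = 2k/h = 0.0219 m = 2.19 cm.
Outer radius after coating: r₂ = 0.00170 + 0.00130 = 0.00300 m.
Since r₁ < r_cr and r₂ ≤ r_cr, the coating moves toward the maximum at r_cr — heat loss rises.
Bare: R = 1/(4πr₁²h) = 2151 K/W; Q = 243.3/2151 = 0.113 W.
Coated: R = R_cond + R_conv = 835.7 K/W; Q = 243.3/835.7 = 0.291 W.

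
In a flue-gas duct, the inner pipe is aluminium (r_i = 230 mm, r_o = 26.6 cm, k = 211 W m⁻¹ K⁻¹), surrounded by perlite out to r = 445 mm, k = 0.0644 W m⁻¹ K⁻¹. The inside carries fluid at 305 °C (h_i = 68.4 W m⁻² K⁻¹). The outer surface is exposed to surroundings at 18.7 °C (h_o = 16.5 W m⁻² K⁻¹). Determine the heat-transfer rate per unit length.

Series thermal resistances, inner to outer:
  R'_conv,in = 1/(2πr h) = 1/(2π·0.230·68.4) = 0.01012 m·K/W
  R'_aluminium = ln(0.266/0.230)/(2πk) = 0.1454/(2π·211) = 1.097×10^-4 m·K/W
  R'_perlite = ln(0.445/0.266)/(2πk) = 0.5146/(2π·0.0644) = 1.272 m·K/W
  R'_conv,out = 1/(2πr h) = 1/(2π·0.445·16.5) = 0.02168 m·K/W
ΣR = 0.01012 + 1.097×10^-4 + 1.272 + 0.02168 = 1.304 m·K/W
Q' = ΔT/ΣR = (305 °C − 18.7 °C)/1.304 = 220 W/m

Q' = 220 W/m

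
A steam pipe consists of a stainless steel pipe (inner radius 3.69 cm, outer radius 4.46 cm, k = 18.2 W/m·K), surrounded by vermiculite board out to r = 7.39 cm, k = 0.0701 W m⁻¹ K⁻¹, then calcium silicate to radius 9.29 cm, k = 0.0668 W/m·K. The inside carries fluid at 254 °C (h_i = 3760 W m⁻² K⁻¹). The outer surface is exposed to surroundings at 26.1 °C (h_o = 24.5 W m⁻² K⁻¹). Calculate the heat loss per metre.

Series thermal resistances, inner to outer:
  R'_conv,in = 1/(2πr h) = 1/(2π·0.0369·3760) = 0.001147 m·K/W
  R'_stainless steel = ln(0.0446/0.0369)/(2πk) = 0.1895/(2π·18.2) = 0.001657 m·K/W
  R'_vermiculite board = ln(0.0739/0.0446)/(2πk) = 0.5050/(2π·0.0701) = 1.147 m·K/W
  R'_calcium silicate = ln(0.0929/0.0739)/(2πk) = 0.2288/(2π·0.0668) = 0.5452 m·K/W
  R'_conv,out = 1/(2πr h) = 1/(2π·0.0929·24.5) = 0.06993 m·K/W
ΣR = 0.001147 + 0.001657 + 1.147 + 0.5452 + 0.06993 = 1.765 m·K/W
Q' = ΔT/ΣR = (254 °C − 26.1 °C)/1.765 = 129 W/m

Q' = 129 W/m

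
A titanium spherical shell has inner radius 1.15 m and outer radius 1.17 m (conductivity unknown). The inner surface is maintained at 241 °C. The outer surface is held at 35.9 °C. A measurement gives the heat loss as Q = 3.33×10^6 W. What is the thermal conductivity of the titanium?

ΣR = ΔT/Q = |241 − 35.9|/3.33×10^6 = 6.159×10^-5 K/W
(1/r₁−1/r₂)/(4πk) = 6.159×10^-5 ⇒ k = 0.01486/(4π·6.159×10^-5) = 19.2 W/m·K

k = 19.2 W/m·K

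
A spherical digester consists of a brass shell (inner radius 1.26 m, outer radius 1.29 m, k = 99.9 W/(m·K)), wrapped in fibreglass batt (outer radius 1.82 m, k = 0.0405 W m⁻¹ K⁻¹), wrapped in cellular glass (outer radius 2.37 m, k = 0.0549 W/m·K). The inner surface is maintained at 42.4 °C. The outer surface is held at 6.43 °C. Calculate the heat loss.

Q = 57.2 W

Resistance network (inner→outer):
  R_brass = (1/1.26 − 1/1.29)/(4πk) = 0.01846/(4π·99.9) = 1.470×10^-5 K/W
  R_fibreglass batt = (1/1.29 − 1/1.82)/(4πk) = 0.2257/(4π·0.0405) = 0.4436 K/W
  R_cellular glass = (1/1.82 − 1/2.37)/(4πk) = 0.1275/(4π·0.0549) = 0.1848 K/W
ΣR = 1.470×10^-5 + 0.4436 + 0.1848 = 0.6284 K/W
Q = ΔT/ΣR = (42.4 °C − 6.43 °C)/0.6284 = 57.2 W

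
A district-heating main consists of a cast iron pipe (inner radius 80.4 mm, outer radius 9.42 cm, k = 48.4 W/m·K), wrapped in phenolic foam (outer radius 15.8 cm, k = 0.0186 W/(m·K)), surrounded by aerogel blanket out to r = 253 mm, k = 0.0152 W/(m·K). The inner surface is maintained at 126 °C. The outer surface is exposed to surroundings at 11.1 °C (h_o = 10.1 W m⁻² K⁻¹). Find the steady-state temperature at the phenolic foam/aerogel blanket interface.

T = 72.0 °C

Treat each layer as a resistance in series:
  R'_cast iron = ln(0.0942/0.0804)/(2πk) = 0.1584/(2π·48.4) = 5.209×10^-4 m·K/W
  R'_phenolic foam = ln(0.158/0.0942)/(2πk) = 0.5172/(2π·0.0186) = 4.425 m·K/W
  R'_aerogel blanket = ln(0.253/0.158)/(2πk) = 0.4708/(2π·0.0152) = 4.930 m·K/W
  R'_conv,out = 1/(2πr h) = 1/(2π·0.253·10.1) = 0.06228 m·K/W
ΣR = 5.209×10^-4 + 4.425 + 4.930 + 0.06228 = 9.418 m·K/W
Q' = ΔT/ΣR = (126 °C − 11.1 °C)/9.418 = 12.20 W/m
From the inner boundary to the phenolic foam/aerogel blanket interface, ΣR_partial = 4.426 m·K/W.
T_interface = T_in − Q'·ΣR_partial = 126 °C − (12.20)(4.426) = 72.0 °C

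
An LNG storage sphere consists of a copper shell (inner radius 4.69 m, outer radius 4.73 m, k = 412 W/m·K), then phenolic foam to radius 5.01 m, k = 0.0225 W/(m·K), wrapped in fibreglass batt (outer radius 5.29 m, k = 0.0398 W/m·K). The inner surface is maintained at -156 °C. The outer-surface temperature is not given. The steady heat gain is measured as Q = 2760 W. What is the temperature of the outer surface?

Sum the resistances:
  R_copper = (1/4.69 − 1/4.73)/(4πk) = 0.001803/(4π·412) = 3.483×10^-7 K/W
  R_phenolic foam = (1/4.73 − 1/5.01)/(4πk) = 0.01182/(4π·0.0225) = 0.04179 K/W
  R_fibreglass batt = (1/5.01 − 1/5.29)/(4πk) = 0.01056/(4π·0.0398) = 0.02112 K/W
ΣR = 0.06291 K/W
ΔT = Q·ΣR = 2760 × 0.06291 = 173.6 K
Heat flows inward, so T_out = T_in + ΔT = -156 + 173.6 = 17.6 °C

T_out = 17.6 °C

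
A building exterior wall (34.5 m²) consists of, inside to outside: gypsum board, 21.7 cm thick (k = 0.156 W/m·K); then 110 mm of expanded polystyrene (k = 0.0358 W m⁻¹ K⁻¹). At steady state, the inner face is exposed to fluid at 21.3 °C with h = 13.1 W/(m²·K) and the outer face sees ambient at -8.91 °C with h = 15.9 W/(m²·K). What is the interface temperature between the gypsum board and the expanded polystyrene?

Treat each layer as a resistance in series:
  R_conv,in = 1/(hA) = 1/(13.1·34.5) = 0.002213 K/W
  R_gypsum board = L/(kA) = 0.217/(0.156·34.5) = 0.04032 K/W
  R_expanded polystyrene = L/(kA) = 0.110/(0.0358·34.5) = 0.08906 K/W
  R_conv,out = 1/(hA) = 1/(15.9·34.5) = 0.001823 K/W
ΣR = 0.002213 + 0.04032 + 0.08906 + 0.001823 = 0.1334 K/W
Q = ΔT/ΣR = (21.3 °C − -8.91 °C)/0.1334 = 226.5 W
From the inner boundary to the gypsum board/expanded polystyrene interface, ΣR_partial = 0.04253 K/W.
T_interface = T_in − Q·ΣR_partial = 21.3 °C − (226.5)(0.04253) = 11.7 °C

T = 11.7 °C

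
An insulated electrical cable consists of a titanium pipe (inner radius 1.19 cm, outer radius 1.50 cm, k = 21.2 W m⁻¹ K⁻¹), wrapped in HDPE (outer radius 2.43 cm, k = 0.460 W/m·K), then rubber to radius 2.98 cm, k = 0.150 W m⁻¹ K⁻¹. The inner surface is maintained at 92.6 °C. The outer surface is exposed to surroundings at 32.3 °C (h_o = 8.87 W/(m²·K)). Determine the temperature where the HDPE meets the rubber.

T = 82.3 °C

Treat each layer as a resistance in series:
  R'_titanium = ln(0.0150/0.0119)/(2πk) = 0.2315/(2π·21.2) = 0.001738 m·K/W
  R'_HDPE = ln(0.0243/0.0150)/(2πk) = 0.4824/(2π·0.460) = 0.1669 m·K/W
  R'_rubber = ln(0.0298/0.0243)/(2πk) = 0.2040/(2π·0.150) = 0.2165 m·K/W
  R'_conv,out = 1/(2πr h) = 1/(2π·0.0298·8.87) = 0.6021 m·K/W
ΣR = 0.001738 + 0.1669 + 0.2165 + 0.6021 = 0.9872 m·K/W
Q' = ΔT/ΣR = (92.6 °C − 32.3 °C)/0.9872 = 61.08 W/m
From the inner boundary to the HDPE/rubber interface, ΣR_partial = 0.1686 m·K/W.
T_interface = T_in − Q'·ΣR_partial = 92.6 °C − (61.08)(0.1686) = 82.3 °C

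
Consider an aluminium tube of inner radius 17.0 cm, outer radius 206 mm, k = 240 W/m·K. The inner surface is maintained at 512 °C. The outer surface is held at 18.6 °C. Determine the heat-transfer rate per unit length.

Q' = 3870 kW/m

Q' = 2πk·ΔT/ln(r₂/r₁) = 2π × 240 × 493.4 / ln(0.206/0.170) = 3.87×10^6 W/m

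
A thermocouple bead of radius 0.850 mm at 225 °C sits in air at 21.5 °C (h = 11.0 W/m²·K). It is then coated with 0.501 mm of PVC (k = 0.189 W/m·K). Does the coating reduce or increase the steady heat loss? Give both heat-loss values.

Critical radius for a sphere: r_cr = 2k/h = 0.0344 m = 3.44 cm.
Outer radius after coating: r₂ = 8.50×10^-4 + 5.01×10^-4 = 0.001351 m.
Since r₁ < r_cr and r₂ ≤ r_cr, the coating moves toward the maximum at r_cr — heat loss rises.
Bare: R = 1/(4πr₁²h) = 10010 K/W; Q = 203.5/10010 = 0.0203 W.
Coated: R = R_cond + R_conv = 4147 K/W; Q = 203.5/4147 = 0.0491 W.

increases: 0.0203 → 0.0491 W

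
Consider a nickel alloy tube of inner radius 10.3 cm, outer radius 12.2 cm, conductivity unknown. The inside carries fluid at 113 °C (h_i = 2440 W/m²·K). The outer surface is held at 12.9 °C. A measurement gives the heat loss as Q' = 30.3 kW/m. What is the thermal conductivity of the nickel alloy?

ΣR = ΔT/Q' = |113 − 12.9|/30300 = 0.003304 m·K/W
Known resistances:
  R'_conv,in = 1/(2πr h) = 1/(2π·0.103·2440) = 6.333×10^-4 m·K/W
R_nickel alloy = ΣR − ΣR_known = 0.003304 − 6.333×10^-4 = 0.002671 m·K/W
ln(r₂/r₁)/(2πk) = 0.002671 ⇒ k = 0.1693/(2π·0.002671) = 10.1 W/m·K

k = 10.1 W/m·K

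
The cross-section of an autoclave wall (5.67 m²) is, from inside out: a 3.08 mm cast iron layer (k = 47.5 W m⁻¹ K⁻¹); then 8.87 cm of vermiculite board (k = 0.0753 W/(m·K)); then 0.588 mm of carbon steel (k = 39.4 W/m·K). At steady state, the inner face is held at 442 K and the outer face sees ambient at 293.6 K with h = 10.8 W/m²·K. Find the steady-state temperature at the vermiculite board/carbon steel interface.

Treat each layer as a resistance in series:
  R_cast iron = L/(kA) = 0.00308/(47.5·5.67) = 1.144×10^-5 K/W
  R_vermiculite board = L/(kA) = 0.0887/(0.0753·5.67) = 0.2078 K/W
  R_carbon steel = L/(kA) = 5.88×10^-4/(39.4·5.67) = 2.632×10^-6 K/W
  R_conv,out = 1/(hA) = 1/(10.8·5.67) = 0.01633 K/W
ΣR = 1.144×10^-5 + 0.2078 + 2.632×10^-6 + 0.01633 = 0.2241 K/W
Q = ΔT/ΣR = (442 K − 293.6 K)/0.2241 = 662.2 W
From the inner boundary to the vermiculite board/carbon steel interface, ΣR_partial = 0.2078 K/W.
T_interface = T_in − Q·ΣR_partial = 442 K − (662.2)(0.2078) = 304.4 K

T = 304.4 K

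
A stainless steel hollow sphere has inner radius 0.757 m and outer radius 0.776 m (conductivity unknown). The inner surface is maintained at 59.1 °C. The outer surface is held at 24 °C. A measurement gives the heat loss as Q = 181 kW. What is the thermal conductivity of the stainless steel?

ΣR = ΔT/Q = |59.1 − 24|/1.81×10^5 = 1.939×10^-4 K/W
(1/r₁−1/r₂)/(4πk) = 1.939×10^-4 ⇒ k = 0.03234/(4π·1.939×10^-4) = 13.3 W/m·K

k = 13.3 W/m·K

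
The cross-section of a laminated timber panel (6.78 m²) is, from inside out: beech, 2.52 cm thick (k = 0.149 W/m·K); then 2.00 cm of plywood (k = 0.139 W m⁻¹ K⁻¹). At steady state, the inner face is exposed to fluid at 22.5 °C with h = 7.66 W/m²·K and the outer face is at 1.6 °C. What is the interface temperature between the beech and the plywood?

T = 8.38 °C

Treat each layer as a resistance in series:
  R_conv,in = 1/(hA) = 1/(7.66·6.78) = 0.01925 K/W
  R_beech = L/(kA) = 0.0252/(0.149·6.78) = 0.02495 K/W
  R_plywood = L/(kA) = 0.0200/(0.139·6.78) = 0.02122 K/W
ΣR = 0.01925 + 0.02495 + 0.02122 = 0.06542 K/W
Q = ΔT/ΣR = (22.5 °C − 1.6 °C)/0.06542 = 319.5 W
From the inner boundary to the beech/plywood interface, ΣR_partial = 0.04420 K/W.
T_interface = T_in − Q·ΣR_partial = 22.5 °C − (319.5)(0.04420) = 8.38 °C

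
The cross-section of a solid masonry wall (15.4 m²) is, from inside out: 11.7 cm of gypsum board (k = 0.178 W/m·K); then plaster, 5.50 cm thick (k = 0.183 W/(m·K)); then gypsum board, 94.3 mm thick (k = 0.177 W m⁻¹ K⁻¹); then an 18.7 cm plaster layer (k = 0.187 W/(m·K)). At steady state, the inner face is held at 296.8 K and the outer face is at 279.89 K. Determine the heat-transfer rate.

Series thermal resistances, inner to outer:
  R_gypsum board = L/(kA) = 0.117/(0.178·15.4) = 0.04268 K/W
  R_plaster = L/(kA) = 0.0550/(0.183·15.4) = 0.01952 K/W
  R_gypsum board = L/(kA) = 0.0943/(0.177·15.4) = 0.03460 K/W
  R_plaster = L/(kA) = 0.187/(0.187·15.4) = 0.06494 K/W
ΣR = 0.04268 + 0.01952 + 0.03460 + 0.06494 = 0.1617 K/W
Q = ΔT/ΣR = (296.8 K − 279.89 K)/0.1617 = 105 W

Q = 105 W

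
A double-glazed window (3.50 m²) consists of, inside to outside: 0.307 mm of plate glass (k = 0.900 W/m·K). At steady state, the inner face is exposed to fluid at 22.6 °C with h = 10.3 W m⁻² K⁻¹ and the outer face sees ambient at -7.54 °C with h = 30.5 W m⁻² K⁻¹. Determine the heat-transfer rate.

Series thermal resistances, inner to outer:
  R_conv,in = 1/(hA) = 1/(10.3·3.50) = 0.02774 K/W
  R_plate glass = L/(kA) = 3.07×10^-4/(0.900·3.50) = 9.746×10^-5 K/W
  R_conv,out = 1/(hA) = 1/(30.5·3.50) = 0.009368 K/W
ΣR = 0.02774 + 9.746×10^-5 + 0.009368 = 0.03721 K/W
Q = ΔT/ΣR = (22.6 °C − -7.54 °C)/0.03721 = 810 W

Q = 810 W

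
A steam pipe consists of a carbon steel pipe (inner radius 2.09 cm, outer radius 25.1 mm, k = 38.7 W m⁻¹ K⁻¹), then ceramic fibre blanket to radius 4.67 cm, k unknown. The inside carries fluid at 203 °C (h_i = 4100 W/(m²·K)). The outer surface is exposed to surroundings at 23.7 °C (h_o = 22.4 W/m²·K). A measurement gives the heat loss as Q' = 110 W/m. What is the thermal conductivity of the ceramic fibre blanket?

ΣR = ΔT/Q' = |203 − 23.7|/110 = 1.630 m·K/W
Known resistances:
  R'_conv,in = 1/(2πr h) = 1/(2π·0.0209·4100) = 0.001857 m·K/W
  R'_carbon steel = ln(0.0251/0.0209)/(2πk) = 0.1831/(2π·38.7) = 7.531×10^-4 m·K/W
  R'_conv,out = 1/(2πr h) = 1/(2π·0.0467·22.4) = 0.1521 m·K/W
R_ceramic fibre blanket = ΣR − ΣR_known = 1.630 − 0.1547 = 1.475 m·K/W
ln(r₂/r₁)/(2πk) = 1.475 ⇒ k = 0.6209/(2π·1.475) = 0.0670 W/m·K

k = 0.0670 W/m·K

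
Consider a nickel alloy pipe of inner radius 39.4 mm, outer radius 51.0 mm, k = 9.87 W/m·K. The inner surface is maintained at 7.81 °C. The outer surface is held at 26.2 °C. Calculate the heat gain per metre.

Q' = 2πk·ΔT/ln(r₂/r₁) = 2π × 9.87 × 18.39 / ln(0.0510/0.0394) = 4420 W/m

Q' = 4.42 kW/m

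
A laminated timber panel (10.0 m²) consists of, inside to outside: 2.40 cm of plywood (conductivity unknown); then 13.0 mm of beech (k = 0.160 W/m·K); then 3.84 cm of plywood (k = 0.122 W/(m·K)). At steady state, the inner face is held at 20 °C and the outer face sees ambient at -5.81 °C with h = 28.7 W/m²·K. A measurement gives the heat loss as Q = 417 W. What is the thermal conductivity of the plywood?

ΣR = ΔT/Q = |20 − -5.81|/417 = 0.06189 K/W
Known resistances:
  R_beech = L/(kA) = 0.0130/(0.160·10.0) = 0.008125 K/W
  R_plywood = L/(kA) = 0.0384/(0.122·10.0) = 0.03148 K/W
  R_conv,out = 1/(hA) = 1/(28.7·10.0) = 0.003484 K/W
R_plywood = ΣR − ΣR_known = 0.06189 − 0.04309 = 0.01880 K/W
L/(kA) = 0.01880 ⇒ k = 0.0240/(0.01880·10.0) = 0.128 W/m·K

k = 0.128 W/m·K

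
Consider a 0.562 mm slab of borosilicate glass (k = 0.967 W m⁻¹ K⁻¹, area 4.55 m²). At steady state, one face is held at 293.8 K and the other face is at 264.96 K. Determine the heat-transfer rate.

Q = kA·ΔT/L = 0.967 × 4.55 × |293.8 K − 264.96 K| / 5.62×10^-4 = 2.26×10^5 W

Q = 226 kW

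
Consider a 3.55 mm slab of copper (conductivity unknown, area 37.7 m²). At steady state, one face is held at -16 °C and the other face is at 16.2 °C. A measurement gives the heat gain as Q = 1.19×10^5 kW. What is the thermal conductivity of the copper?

ΣR = ΔT/Q = |-16 − 16.2|/1.19×10^8 = 2.706×10^-7 K/W
L/(kA) = 2.706×10^-7 ⇒ k = 0.00355/(2.706×10^-7·37.7) = 348 W/m·K

k = 348 W/m·K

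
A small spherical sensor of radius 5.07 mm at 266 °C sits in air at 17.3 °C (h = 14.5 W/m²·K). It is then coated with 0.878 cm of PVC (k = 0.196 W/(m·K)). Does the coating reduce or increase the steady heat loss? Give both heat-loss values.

increases: 1.16 → 3.13 W

Critical radius for a sphere: r_cr = 2k/h = 0.0270 m = 2.70 cm.
Outer radius after coating: r₂ = 0.00507 + 0.00878 = 0.01385 m.
Since r₁ < r_cr and r₂ ≤ r_cr, the coating moves toward the maximum at r_cr — heat loss rises.
Bare: R = 1/(4πr₁²h) = 213.5 K/W; Q = 248.7/213.5 = 1.16 W.
Coated: R = R_cond + R_conv = 79.38 K/W; Q = 248.7/79.38 = 3.13 W.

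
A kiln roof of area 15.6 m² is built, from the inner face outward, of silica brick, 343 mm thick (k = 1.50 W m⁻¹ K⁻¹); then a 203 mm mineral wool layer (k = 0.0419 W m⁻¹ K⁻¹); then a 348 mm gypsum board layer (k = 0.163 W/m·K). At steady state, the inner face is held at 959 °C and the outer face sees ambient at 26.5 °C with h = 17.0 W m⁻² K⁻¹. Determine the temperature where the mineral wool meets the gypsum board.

T = 308 °C

Series thermal resistances, inner to outer:
  R_silica brick = L/(kA) = 0.343/(1.50·15.6) = 0.01466 K/W
  R_mineral wool = L/(kA) = 0.203/(0.0419·15.6) = 0.3106 K/W
  R_gypsum board = L/(kA) = 0.348/(0.163·15.6) = 0.1369 K/W
  R_conv,out = 1/(hA) = 1/(17.0·15.6) = 0.003771 K/W
ΣR = 0.01466 + 0.3106 + 0.1369 + 0.003771 = 0.4659 K/W
Q = ΔT/ΣR = (959 °C − 26.5 °C)/0.4659 = 2002 W
From the inner boundary to the mineral wool/gypsum board interface, ΣR_partial = 0.3253 K/W.
T_interface = T_in − Q·ΣR_partial = 959 °C − (2002)(0.3253) = 308 °C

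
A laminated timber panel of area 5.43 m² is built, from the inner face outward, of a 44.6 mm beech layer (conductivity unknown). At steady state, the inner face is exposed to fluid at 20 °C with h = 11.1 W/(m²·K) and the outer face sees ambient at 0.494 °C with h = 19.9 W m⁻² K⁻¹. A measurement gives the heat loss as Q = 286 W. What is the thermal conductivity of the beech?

ΣR = ΔT/Q = |20 − 0.494|/286 = 0.06820 K/W
Known resistances:
  R_conv,in = 1/(hA) = 1/(11.1·5.43) = 0.01659 K/W
  R_conv,out = 1/(hA) = 1/(19.9·5.43) = 0.009254 K/W
R_beech = ΣR − ΣR_known = 0.06820 − 0.02584 = 0.04236 K/W
L/(kA) = 0.04236 ⇒ k = 0.0446/(0.04236·5.43) = 0.194 W/m·K

k = 0.194 W/m·K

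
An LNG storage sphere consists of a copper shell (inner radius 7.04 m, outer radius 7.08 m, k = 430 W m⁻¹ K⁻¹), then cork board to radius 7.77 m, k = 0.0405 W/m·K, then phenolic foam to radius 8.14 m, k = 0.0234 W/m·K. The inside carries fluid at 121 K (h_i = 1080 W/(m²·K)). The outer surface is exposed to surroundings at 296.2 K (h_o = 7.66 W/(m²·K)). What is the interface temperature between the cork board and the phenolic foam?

Treat each layer as a resistance in series:
  R_conv,in = 1/(4πr²h) = 1/(4π·7.04²·1080) = 1.487×10^-6 K/W
  R_copper = (1/7.04 − 1/7.08)/(4πk) = 8.025×10^-4/(4π·430) = 1.485×10^-7 K/W
  R_cork board = (1/7.08 − 1/7.77)/(4πk) = 0.01254/(4π·0.0405) = 0.02465 K/W
  R_phenolic foam = (1/7.77 − 1/8.14)/(4πk) = 0.005850/(4π·0.0234) = 0.01989 K/W
  R_conv,out = 1/(4πr²h) = 1/(4π·8.14²·7.66) = 1.568×10^-4 K/W
ΣR = 1.487×10^-6 + 1.485×10^-7 + 0.02465 + 0.01989 + 1.568×10^-4 = 0.04470 K/W
Q = ΔT/ΣR = (121 K − 296.2 K)/0.04470 = -3919 W
From the inner boundary to the cork board/phenolic foam interface, ΣR_partial = 0.02465 K/W.
T_interface = T_in − Q·ΣR_partial = 121 K − (-3919)(0.02465) = 217.6 K

T = 217.6 K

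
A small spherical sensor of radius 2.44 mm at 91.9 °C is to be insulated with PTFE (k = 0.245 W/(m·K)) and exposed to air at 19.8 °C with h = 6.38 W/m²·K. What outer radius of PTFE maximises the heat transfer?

r_cr = 7.68 cm

For a sphere, r_cr = 2k_ins/h = 2·0.245/6.38 = 0.0768 m = 7.68 cm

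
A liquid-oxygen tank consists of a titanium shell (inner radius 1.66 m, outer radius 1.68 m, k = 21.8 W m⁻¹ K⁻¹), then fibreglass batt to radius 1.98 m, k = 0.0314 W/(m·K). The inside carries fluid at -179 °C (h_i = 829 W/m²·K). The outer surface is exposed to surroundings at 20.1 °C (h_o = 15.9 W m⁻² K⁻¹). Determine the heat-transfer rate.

Resistance network (inner→outer):
  R_conv,in = 1/(4πr²h) = 1/(4π·1.66²·829) = 3.484×10^-5 K/W
  R_titanium = (1/1.66 − 1/1.68)/(4πk) = 0.007172/(4π·21.8) = 2.618×10^-5 K/W
  R_fibreglass batt = (1/1.68 − 1/1.98)/(4πk) = 0.09019/(4π·0.0314) = 0.2286 K/W
  R_conv,out = 1/(4πr²h) = 1/(4π·1.98²·15.9) = 0.001277 K/W
ΣR = 3.484×10^-5 + 2.618×10^-5 + 0.2286 + 0.001277 = 0.2299 K/W
Q = ΔT/ΣR = (-179 °C − 20.1 °C)/0.2299 = -866 W
(Negative Q ⇒ heat flows inward; heat gain = 866 W.)

Q = 866 W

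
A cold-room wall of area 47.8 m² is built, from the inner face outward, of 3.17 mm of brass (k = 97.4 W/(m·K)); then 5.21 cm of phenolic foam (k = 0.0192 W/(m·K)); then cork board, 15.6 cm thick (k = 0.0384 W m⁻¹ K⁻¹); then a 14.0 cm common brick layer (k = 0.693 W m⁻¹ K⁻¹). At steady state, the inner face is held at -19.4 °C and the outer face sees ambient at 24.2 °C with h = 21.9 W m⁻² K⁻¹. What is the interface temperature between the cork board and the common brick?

T = 22.7 °C

Resistance network (inner→outer):
  R_brass = L/(kA) = 0.00317/(97.4·47.8) = 6.809×10^-7 K/W
  R_phenolic foam = L/(kA) = 0.0521/(0.0192·47.8) = 0.05677 K/W
  R_cork board = L/(kA) = 0.156/(0.0384·47.8) = 0.08499 K/W
  R_common brick = L/(kA) = 0.140/(0.693·47.8) = 0.004226 K/W
  R_conv,out = 1/(hA) = 1/(21.9·47.8) = 9.553×10^-4 K/W
ΣR = 6.809×10^-7 + 0.05677 + 0.08499 + 0.004226 + 9.553×10^-4 = 0.1469 K/W
Q = ΔT/ΣR = (-19.4 °C − 24.2 °C)/0.1469 = -296.8 W
From the inner boundary to the cork board/common brick interface, ΣR_partial = 0.1418 K/W.
T_interface = T_in − Q·ΣR_partial = -19.4 °C − (-296.8)(0.1418) = 22.7 °C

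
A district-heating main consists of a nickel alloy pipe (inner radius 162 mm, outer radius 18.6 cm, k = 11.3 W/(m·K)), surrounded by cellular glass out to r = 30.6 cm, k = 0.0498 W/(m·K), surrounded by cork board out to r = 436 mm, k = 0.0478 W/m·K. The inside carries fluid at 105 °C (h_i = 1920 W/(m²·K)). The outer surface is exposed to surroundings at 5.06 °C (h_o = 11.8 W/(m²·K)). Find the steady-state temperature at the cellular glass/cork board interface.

Resistance network (inner→outer):
  R'_conv,in = 1/(2πr h) = 1/(2π·0.162·1920) = 5.117×10^-4 m·K/W
  R'_nickel alloy = ln(0.186/0.162)/(2πk) = 0.1382/(2π·11.3) = 0.001946 m·K/W
  R'_cellular glass = ln(0.306/0.186)/(2πk) = 0.4978/(2π·0.0498) = 1.591 m·K/W
  R'_cork board = ln(0.436/0.306)/(2πk) = 0.3541/(2π·0.0478) = 1.179 m·K/W
  R'_conv,out = 1/(2πr h) = 1/(2π·0.436·11.8) = 0.03094 m·K/W
ΣR = 5.117×10^-4 + 0.001946 + 1.591 + 1.179 + 0.03094 = 2.803 m·K/W
Q' = ΔT/ΣR = (105 °C − 5.06 °C)/2.803 = 35.65 W/m
From the inner boundary to the cellular glass/cork board interface, ΣR_partial = 1.593 m·K/W.
T_interface = T_in − Q'·ΣR_partial = 105 °C − (35.65)(1.593) = 48.2 °C

T = 48.2 °C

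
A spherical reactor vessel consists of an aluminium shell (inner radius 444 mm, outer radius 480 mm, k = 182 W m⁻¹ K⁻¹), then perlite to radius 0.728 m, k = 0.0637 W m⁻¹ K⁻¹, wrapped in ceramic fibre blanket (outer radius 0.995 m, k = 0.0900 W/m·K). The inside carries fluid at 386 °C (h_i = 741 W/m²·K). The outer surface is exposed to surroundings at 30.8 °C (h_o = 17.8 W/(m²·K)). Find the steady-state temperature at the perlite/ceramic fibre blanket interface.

T = 127 °C

Treat each layer as a resistance in series:
  R_conv,in = 1/(4πr²h) = 1/(4π·0.444²·741) = 5.448×10^-4 K/W
  R_aluminium = (1/0.444 − 1/0.480)/(4πk) = 0.1689/(4π·182) = 7.386×10^-5 K/W
  R_perlite = (1/0.480 − 1/0.728)/(4πk) = 0.7097/(4π·0.0637) = 0.8866 K/W
  R_ceramic fibre blanket = (1/0.728 − 1/0.995)/(4πk) = 0.3686/(4π·0.0900) = 0.3259 K/W
  R_conv,out = 1/(4πr²h) = 1/(4π·0.995²·17.8) = 0.004516 K/W
ΣR = 5.448×10^-4 + 7.386×10^-5 + 0.8866 + 0.3259 + 0.004516 = 1.218 K/W
Q = ΔT/ΣR = (386 °C − 30.8 °C)/1.218 = 291.6 W
From the inner boundary to the perlite/ceramic fibre blanket interface, ΣR_partial = 0.8872 K/W.
T_interface = T_in − Q·ΣR_partial = 386 °C − (291.6)(0.8872) = 127 °C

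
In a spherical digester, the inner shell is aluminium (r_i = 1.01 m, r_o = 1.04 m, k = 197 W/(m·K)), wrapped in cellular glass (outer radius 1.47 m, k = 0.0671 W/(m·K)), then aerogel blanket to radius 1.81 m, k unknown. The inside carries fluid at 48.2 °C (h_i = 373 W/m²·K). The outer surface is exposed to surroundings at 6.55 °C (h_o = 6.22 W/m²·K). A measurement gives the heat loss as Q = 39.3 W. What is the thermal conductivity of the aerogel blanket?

ΣR = ΔT/Q = |48.2 − 6.55|/39.3 = 1.060 K/W
Known resistances:
  R_conv,in = 1/(4πr²h) = 1/(4π·1.01²·373) = 2.091×10^-4 K/W
  R_aluminium = (1/1.01 − 1/1.04)/(4πk) = 0.02856/(4π·197) = 1.154×10^-5 K/W
  R_cellular glass = (1/1.04 − 1/1.47)/(4πk) = 0.2813/(4π·0.0671) = 0.3336 K/W
  R_conv,out = 1/(4πr²h) = 1/(4π·1.81²·6.22) = 0.003905 K/W
R_aerogel blanket = ΣR − ΣR_known = 1.060 − 0.3377 = 0.7223 K/W
(1/r₁−1/r₂)/(4πk) = 0.7223 ⇒ k = 0.1278/(4π·0.7223) = 0.0141 W/m·K

k = 0.0141 W/m·K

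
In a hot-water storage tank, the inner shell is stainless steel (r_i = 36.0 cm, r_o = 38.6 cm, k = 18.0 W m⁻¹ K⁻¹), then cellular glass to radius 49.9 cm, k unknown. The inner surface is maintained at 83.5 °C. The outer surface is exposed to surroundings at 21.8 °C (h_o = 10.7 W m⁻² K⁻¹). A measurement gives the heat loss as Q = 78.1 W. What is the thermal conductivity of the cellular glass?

k = 0.0615 W/m·K

ΣR = ΔT/Q = |83.5 − 21.8|/78.1 = 0.7900 K/W
Known resistances:
  R_stainless steel = (1/0.360 − 1/0.386)/(4πk) = 0.1871/(4π·18.0) = 8.272×10^-4 K/W
  R_conv,out = 1/(4πr²h) = 1/(4π·0.499²·10.7) = 0.02987 K/W
R_cellular glass = ΣR − ΣR_known = 0.7900 − 0.03070 = 0.7593 K/W
(1/r₁−1/r₂)/(4πk) = 0.7593 ⇒ k = 0.5867/(4π·0.7593) = 0.0615 W/m·K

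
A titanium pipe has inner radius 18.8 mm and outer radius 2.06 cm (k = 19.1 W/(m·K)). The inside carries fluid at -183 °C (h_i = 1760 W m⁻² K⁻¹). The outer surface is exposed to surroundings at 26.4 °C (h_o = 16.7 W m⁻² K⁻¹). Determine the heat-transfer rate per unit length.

Treat each layer as a resistance in series:
  R'_conv,in = 1/(2πr h) = 1/(2π·0.0188·1760) = 0.004810 m·K/W
  R'_titanium = ln(0.0206/0.0188)/(2πk) = 0.09143/(2π·19.1) = 7.619×10^-4 m·K/W
  R'_conv,out = 1/(2πr h) = 1/(2π·0.0206·16.7) = 0.4626 m·K/W
ΣR = 0.004810 + 7.619×10^-4 + 0.4626 = 0.4682 m·K/W
Q' = ΔT/ΣR = (-183 °C − 26.4 °C)/0.4682 = -447 W/m
(Negative Q' ⇒ heat flows inward; heat gain = 447 W/m.)

Q' = 447 W/m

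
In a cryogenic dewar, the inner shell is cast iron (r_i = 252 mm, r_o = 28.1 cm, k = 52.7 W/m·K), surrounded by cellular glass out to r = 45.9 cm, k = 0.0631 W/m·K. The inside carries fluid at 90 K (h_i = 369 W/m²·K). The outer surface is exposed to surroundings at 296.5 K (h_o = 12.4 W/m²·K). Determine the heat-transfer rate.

Treat each layer as a resistance in series:
  R_conv,in = 1/(4πr²h) = 1/(4π·0.252²·369) = 0.003396 K/W
  R_cast iron = (1/0.252 − 1/0.281)/(4πk) = 0.4095/(4π·52.7) = 6.184×10^-4 K/W
  R_cellular glass = (1/0.281 − 1/0.459)/(4πk) = 1.380/(4π·0.0631) = 1.740 K/W
  R_conv,out = 1/(4πr²h) = 1/(4π·0.459²·12.4) = 0.03046 K/W
ΣR = 0.003396 + 6.184×10^-4 + 1.740 + 0.03046 = 1.774 K/W
Q = ΔT/ΣR = (90 K − 296.5 K)/1.774 = -116 W
(Negative Q ⇒ heat flows inward; heat gain = 116 W.)

Q = 116 W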